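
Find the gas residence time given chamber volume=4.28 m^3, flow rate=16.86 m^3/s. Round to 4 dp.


tau = V / Q_flow
tau = 4.28 / 16.86 = 0.2539 s


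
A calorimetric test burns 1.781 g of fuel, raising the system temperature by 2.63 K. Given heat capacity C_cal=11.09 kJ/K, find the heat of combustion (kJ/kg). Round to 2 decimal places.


Hc = C_cal * delta_T / m_fuel
Q_released = 11.09 * 2.63 = 29.1667 kJ
m_fuel = 1.781 g = 1.781/1000 kg = 0.001781 kg
Hc = 29.1667 / 0.001781 = 16376.59 kJ/kg


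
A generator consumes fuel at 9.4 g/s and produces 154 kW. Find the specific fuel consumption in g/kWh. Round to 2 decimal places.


SFC = (mf / BP) * 3600
Rate = 9.4 / 154 = 0.061039 g/(s*kW)
SFC = 0.061039 * 3600 = 219.74 g/kWh


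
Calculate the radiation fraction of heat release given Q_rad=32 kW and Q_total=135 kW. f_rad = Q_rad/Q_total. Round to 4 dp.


f_rad = Q_rad / Q_total
f_rad = 32 / 135 = 0.2370


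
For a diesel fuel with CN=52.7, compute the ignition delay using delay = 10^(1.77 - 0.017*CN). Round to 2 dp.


delay = 10^(1.77 - 0.017*CN)
Exponent = 1.77 - 0.017*52.7 = 0.8741
delay = 10^0.8741 = 7.48 ms


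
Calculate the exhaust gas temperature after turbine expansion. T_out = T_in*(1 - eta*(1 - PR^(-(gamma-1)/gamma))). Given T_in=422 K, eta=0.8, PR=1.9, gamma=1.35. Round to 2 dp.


T_out = T_in * (1 - eta * (1 - PR^(-(gamma-1)/gamma)))
Exponent = -(1.35-1)/1.35 = -0.25925926
PR^exp = 1.9^(-0.25925926) = 0.84670193
Factor = 1 - 0.8*(1 - 0.84670193) = 0.87736154
T_out = 422 * 0.87736154 = 370.25 K


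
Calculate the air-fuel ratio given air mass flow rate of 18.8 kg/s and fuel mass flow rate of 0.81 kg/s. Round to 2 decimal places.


AFR = m_air / m_fuel
AFR = 18.8 / 0.81 = 23.21


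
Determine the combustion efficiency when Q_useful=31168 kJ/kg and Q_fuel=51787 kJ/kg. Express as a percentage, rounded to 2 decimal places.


Efficiency = (Q_useful / Q_fuel) * 100
Efficiency = (31168 / 51787) * 100
Efficiency = 0.6018 * 100 = 60.18%


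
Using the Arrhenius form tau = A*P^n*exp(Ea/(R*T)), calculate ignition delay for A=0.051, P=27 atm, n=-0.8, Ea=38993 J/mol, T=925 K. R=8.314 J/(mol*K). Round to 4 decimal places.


tau = A * P^n * exp(Ea/(R*T))
P^n = 27^(-0.8) = 0.07159933
Ea/(R*T) = 38993/(8.314*925) = 5.070314
exp(Ea/(R*T)) = 159.224393
tau = 0.051 * 0.07159933 * 159.224393 = 0.5814 ms


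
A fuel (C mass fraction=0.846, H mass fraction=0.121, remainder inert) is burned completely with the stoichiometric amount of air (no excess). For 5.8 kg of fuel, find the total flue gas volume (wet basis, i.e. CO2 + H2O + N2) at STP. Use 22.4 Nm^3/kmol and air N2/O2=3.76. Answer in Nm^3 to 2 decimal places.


Per kg fuel: CO2 = (C/12 kmol)*22.4 = (0.846/12)*22.4 = 1.57920 Nm^3
Per kg fuel: H2O = (H/2 kmol)*22.4 = (0.121/2)*22.4 = 1.35520 Nm^3
O2 needed per kg fuel = C/12 + H/4 = 0.846/12 + 0.121/4 = 0.10075000 kmol
Per kg fuel: N2 = O2*3.76*22.4 = 0.10075000*3.76*22.4 = 8.48557 Nm^3
Total per kg = 1.57920 + 1.35520 + 8.48557 = 11.41997 Nm^3
Total = 11.41997 * 5.8 = 66.24 Nm^3


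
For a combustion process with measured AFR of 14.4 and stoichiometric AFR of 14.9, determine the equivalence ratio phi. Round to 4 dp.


phi = AFR_stoich / AFR_actual
phi = 14.9 / 14.4 = 1.0347


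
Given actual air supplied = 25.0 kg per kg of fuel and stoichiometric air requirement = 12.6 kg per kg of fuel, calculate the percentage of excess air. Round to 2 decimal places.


Excess air = actual - stoichiometric = 25.0 - 12.6 = 12.40 kg/kg fuel
Excess air % = (excess / stoich) * 100 = (12.40 / 12.6) * 100 = 98.41%


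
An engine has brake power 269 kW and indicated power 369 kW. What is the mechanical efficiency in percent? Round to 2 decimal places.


eta_mech = (BP / IP) * 100
Ratio = 269 / 369 = 0.7290
eta_mech = 0.7290 * 100 = 72.90%


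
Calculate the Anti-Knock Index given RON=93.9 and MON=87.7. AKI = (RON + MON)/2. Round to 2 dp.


AKI = (RON + MON) / 2
AKI = (93.9 + 87.7) / 2
AKI = 181.6 / 2 = 90.80


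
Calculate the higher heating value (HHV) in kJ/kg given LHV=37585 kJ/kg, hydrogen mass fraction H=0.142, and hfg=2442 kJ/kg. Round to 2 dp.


HHV = LHV + hfg * 9 * H
Water addition = 2442 * 9 * 0.142 = 3120.876 kJ/kg
HHV = 37585 + 3120.876 = 40705.88 kJ/kg


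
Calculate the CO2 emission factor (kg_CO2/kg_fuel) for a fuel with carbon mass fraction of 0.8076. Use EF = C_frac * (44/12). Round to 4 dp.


EF = C_frac * (M_CO2 / M_C)
EF = 0.8076 * (44/12)
EF = 0.8076 * 3.666667 = 2.9612 kg_CO2/kg_fuel


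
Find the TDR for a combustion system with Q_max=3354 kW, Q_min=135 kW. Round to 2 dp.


TDR = Q_max / Q_min
TDR = 3354 / 135 = 24.84


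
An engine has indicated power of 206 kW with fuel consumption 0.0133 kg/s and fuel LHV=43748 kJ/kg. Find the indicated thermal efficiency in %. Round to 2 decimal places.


eta_ith = (IP / (mf * LHV)) * 100
Denominator = 0.0133 * 43748 = 581.8484 kW
eta_ith = (206 / 581.8484) * 100 = 35.40%


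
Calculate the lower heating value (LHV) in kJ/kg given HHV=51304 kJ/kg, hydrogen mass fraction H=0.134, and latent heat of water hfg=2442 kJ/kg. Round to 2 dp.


LHV = HHV - hfg * 9 * H
Water correction = 2442 * 9 * 0.134 = 2945.052 kJ/kg
LHV = 51304 - 2945.052 = 48358.95 kJ/kg


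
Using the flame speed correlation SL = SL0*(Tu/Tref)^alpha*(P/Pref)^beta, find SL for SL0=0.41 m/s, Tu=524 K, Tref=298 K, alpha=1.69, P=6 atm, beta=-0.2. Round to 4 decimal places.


SL = SL0 * (Tu/Tref)^alpha * (P/Pref)^beta
T ratio = 524/298 = 1.75838926
(T ratio)^alpha = 1.75838926^1.69 = 2.595640
(P/Pref)^beta = 6^(-0.2) = 0.698827
SL = 0.41 * 2.595640 * 0.698827 = 0.7437 m/s


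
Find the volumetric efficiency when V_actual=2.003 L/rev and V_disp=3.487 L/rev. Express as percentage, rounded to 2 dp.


eta_v = (V_actual / V_disp) * 100
Ratio = 2.003 / 3.487 = 0.5744
eta_v = 0.5744 * 100 = 57.44%


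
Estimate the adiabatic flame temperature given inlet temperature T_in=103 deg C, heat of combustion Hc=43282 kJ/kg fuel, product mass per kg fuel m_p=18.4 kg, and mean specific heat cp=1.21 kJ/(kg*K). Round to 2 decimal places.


T_ad = T_in + Hc / (m_p * cp)
Denominator = 18.4 * 1.21 = 22.2640
Temperature rise = 43282 / 22.2640 = 1944.04 K
T_ad = 103 + 1944.04 = 2047.04 deg C


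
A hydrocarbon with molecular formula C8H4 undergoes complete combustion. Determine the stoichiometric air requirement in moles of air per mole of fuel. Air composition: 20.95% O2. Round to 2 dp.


Balanced combustion: C8H4 + 9 O2 -> 8 CO2 + 2 H2O
O2 needed = C + H/4 = 8 + 4/4 = 9.00 moles
Air moles = O2 / 0.2095 = 9.00 / 0.2095 = 42.96 moles air


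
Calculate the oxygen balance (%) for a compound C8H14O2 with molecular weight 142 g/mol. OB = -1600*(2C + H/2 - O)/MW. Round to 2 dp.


OB = -1600 * (2C + H/2 - O) / MW
Inner = 2*8 + 14/2 - 2 = 21.00
OB = -1600 * 21.00 / 142 = -236.62%


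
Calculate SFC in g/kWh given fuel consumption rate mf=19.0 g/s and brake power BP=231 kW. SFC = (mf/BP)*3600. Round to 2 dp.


SFC = (mf / BP) * 3600
Rate = 19.0 / 231 = 0.082251 g/(s*kW)
SFC = 0.082251 * 3600 = 296.10 g/kWh


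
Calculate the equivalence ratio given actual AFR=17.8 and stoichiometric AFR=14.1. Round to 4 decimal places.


phi = AFR_stoich / AFR_actual
phi = 14.1 / 17.8 = 0.7921


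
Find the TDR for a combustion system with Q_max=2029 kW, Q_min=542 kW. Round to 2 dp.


TDR = Q_max / Q_min
TDR = 2029 / 542 = 3.74


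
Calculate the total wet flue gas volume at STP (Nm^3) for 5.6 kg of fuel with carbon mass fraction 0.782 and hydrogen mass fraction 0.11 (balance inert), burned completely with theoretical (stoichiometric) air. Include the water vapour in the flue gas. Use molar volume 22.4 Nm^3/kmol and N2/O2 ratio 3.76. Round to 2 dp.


Per kg fuel: CO2 = (C/12 kmol)*22.4 = (0.782/12)*22.4 = 1.45973 Nm^3
Per kg fuel: H2O = (H/2 kmol)*22.4 = (0.11/2)*22.4 = 1.23200 Nm^3
O2 needed per kg fuel = C/12 + H/4 = 0.782/12 + 0.11/4 = 0.09266667 kmol
Per kg fuel: N2 = O2*3.76*22.4 = 0.09266667*3.76*22.4 = 7.80476 Nm^3
Total per kg = 1.45973 + 1.23200 + 7.80476 = 10.49649 Nm^3
Total = 10.49649 * 5.6 = 58.78 Nm^3


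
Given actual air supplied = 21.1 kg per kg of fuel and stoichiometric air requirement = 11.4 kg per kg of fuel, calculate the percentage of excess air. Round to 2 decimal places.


Excess air = actual - stoichiometric = 21.1 - 11.4 = 9.70 kg/kg fuel
Excess air % = (excess / stoich) * 100 = (9.70 / 11.4) * 100 = 85.09%


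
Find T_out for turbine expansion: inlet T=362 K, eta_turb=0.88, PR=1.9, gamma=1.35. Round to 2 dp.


T_out = T_in * (1 - eta * (1 - PR^(-(gamma-1)/gamma)))
Exponent = -(1.35-1)/1.35 = -0.25925926
PR^exp = 1.9^(-0.25925926) = 0.84670193
Factor = 1 - 0.88*(1 - 0.84670193) = 0.86509770
T_out = 362 * 0.86509770 = 313.17 K


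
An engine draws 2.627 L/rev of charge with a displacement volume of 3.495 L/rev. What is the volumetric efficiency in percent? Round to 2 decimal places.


eta_v = (V_actual / V_disp) * 100
Ratio = 2.627 / 3.495 = 0.7516
eta_v = 0.7516 * 100 = 75.16%


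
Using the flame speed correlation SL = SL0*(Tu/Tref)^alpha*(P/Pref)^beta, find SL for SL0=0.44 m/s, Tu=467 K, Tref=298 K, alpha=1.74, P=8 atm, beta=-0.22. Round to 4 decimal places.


SL = SL0 * (Tu/Tref)^alpha * (P/Pref)^beta
T ratio = 467/298 = 1.56711409
(T ratio)^alpha = 1.56711409^1.74 = 2.185119
(P/Pref)^beta = 8^(-0.22) = 0.632878
SL = 0.44 * 2.185119 * 0.632878 = 0.6085 m/s


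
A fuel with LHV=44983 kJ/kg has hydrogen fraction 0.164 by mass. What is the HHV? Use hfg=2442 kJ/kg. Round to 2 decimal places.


HHV = LHV + hfg * 9 * H
Water addition = 2442 * 9 * 0.164 = 3604.392 kJ/kg
HHV = 44983 + 3604.392 = 48587.39 kJ/kg


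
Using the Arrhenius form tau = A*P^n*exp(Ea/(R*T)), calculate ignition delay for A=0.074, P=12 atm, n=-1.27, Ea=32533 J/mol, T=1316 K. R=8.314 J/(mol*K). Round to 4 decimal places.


tau = A * P^n * exp(Ea/(R*T))
P^n = 12^(-1.27) = 0.04260296
Ea/(R*T) = 32533/(8.314*1316) = 2.973433
exp(Ea/(R*T)) = 19.558957
tau = 0.074 * 0.04260296 * 19.558957 = 0.0617 ms


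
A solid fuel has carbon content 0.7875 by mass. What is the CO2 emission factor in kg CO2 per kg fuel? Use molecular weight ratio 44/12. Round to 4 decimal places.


EF = C_frac * (M_CO2 / M_C)
EF = 0.7875 * (44/12)
EF = 0.7875 * 3.666667 = 2.8875 kg_CO2/kg_fuel


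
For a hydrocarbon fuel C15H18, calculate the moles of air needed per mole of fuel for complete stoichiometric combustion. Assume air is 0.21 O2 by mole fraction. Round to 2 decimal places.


Balanced combustion: C15H18 + 19.5 O2 -> 15 CO2 + 9 H2O
O2 needed = C + H/4 = 15 + 18/4 = 19.50 moles
Air moles = O2 / 0.21 = 19.50 / 0.21 = 92.86 moles air


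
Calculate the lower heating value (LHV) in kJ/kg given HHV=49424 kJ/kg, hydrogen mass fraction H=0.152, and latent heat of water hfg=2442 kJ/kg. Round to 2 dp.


LHV = HHV - hfg * 9 * H
Water correction = 2442 * 9 * 0.152 = 3340.656 kJ/kg
LHV = 49424 - 3340.656 = 46083.34 kJ/kg


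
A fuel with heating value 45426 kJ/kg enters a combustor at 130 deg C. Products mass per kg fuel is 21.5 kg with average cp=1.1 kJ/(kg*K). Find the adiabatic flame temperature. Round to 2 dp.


T_ad = T_in + Hc / (m_p * cp)
Denominator = 21.5 * 1.1 = 23.6500
Temperature rise = 45426 / 23.6500 = 1920.76 K
T_ad = 130 + 1920.76 = 2050.76 deg C


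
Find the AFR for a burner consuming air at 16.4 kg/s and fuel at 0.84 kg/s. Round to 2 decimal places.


AFR = m_air / m_fuel
AFR = 16.4 / 0.84 = 19.52


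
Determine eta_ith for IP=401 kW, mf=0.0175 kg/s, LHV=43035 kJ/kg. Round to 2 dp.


eta_ith = (IP / (mf * LHV)) * 100
Denominator = 0.0175 * 43035 = 753.1125 kW
eta_ith = (401 / 753.1125) * 100 = 53.25%


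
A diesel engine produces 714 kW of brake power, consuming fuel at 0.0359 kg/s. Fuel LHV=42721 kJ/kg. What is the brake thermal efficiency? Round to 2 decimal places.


eta_BTE = (BP / (mf * LHV)) * 100
Denominator = 0.0359 * 42721 = 1533.6839 kW
eta_BTE = (714 / 1533.6839) * 100 = 46.55%


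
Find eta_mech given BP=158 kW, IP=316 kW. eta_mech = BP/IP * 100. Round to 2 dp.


eta_mech = (BP / IP) * 100
Ratio = 158 / 316 = 0.5000
eta_mech = 0.5000 * 100 = 50.00%


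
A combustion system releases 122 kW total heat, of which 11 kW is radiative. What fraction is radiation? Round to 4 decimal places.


f_rad = Q_rad / Q_total
f_rad = 11 / 122 = 0.0902


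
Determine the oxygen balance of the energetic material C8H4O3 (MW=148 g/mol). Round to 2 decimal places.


OB = -1600 * (2C + H/2 - O) / MW
Inner = 2*8 + 4/2 - 3 = 15.00
OB = -1600 * 15.00 / 148 = -162.16%


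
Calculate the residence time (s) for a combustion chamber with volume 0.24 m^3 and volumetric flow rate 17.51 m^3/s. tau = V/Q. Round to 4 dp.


tau = V / Q_flow
tau = 0.24 / 17.51 = 0.0137 s


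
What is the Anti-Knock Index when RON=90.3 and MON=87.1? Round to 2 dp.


AKI = (RON + MON) / 2
AKI = (90.3 + 87.1) / 2
AKI = 177.4 / 2 = 88.70


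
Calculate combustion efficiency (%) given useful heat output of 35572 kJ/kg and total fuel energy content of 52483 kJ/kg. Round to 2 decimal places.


Efficiency = (Q_useful / Q_fuel) * 100
Efficiency = (35572 / 52483) * 100
Efficiency = 0.6778 * 100 = 67.78%


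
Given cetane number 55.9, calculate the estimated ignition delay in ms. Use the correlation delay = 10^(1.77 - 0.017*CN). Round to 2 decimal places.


delay = 10^(1.77 - 0.017*CN)
Exponent = 1.77 - 0.017*55.9 = 0.8197
delay = 10^0.8197 = 6.60 ms


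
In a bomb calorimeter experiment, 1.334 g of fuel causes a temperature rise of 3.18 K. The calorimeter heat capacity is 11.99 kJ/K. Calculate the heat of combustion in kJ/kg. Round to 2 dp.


Hc = C_cal * delta_T / m_fuel
Q_released = 11.99 * 3.18 = 38.1282 kJ
m_fuel = 1.334 g = 1.334/1000 kg = 0.001334 kg
Hc = 38.1282 / 0.001334 = 28581.86 kJ/kg


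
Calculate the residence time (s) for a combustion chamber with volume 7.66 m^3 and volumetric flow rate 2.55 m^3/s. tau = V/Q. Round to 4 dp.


tau = V / Q_flow
tau = 7.66 / 2.55 = 3.0039 s


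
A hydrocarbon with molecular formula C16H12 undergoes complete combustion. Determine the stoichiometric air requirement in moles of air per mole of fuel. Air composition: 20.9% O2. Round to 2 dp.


Balanced combustion: C16H12 + 19 O2 -> 16 CO2 + 6 H2O
O2 needed = C + H/4 = 16 + 12/4 = 19.00 moles
Air moles = O2 / 0.209 = 19.00 / 0.209 = 90.91 moles air


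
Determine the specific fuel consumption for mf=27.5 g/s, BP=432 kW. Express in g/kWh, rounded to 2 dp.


SFC = (mf / BP) * 3600
Rate = 27.5 / 432 = 0.063657 g/(s*kW)
SFC = 0.063657 * 3600 = 229.17 g/kWh


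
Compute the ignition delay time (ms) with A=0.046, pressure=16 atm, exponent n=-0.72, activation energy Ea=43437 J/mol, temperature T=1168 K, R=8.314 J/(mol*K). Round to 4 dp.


tau = A * P^n * exp(Ea/(R*T))
P^n = 16^(-0.72) = 0.13584186
Ea/(R*T) = 43437/(8.314*1168) = 4.473083
exp(Ea/(R*T)) = 87.626462
tau = 0.046 * 0.13584186 * 87.626462 = 0.5476 ms


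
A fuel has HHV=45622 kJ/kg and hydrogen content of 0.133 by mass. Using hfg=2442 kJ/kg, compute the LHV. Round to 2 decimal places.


LHV = HHV - hfg * 9 * H
Water correction = 2442 * 9 * 0.133 = 2923.074 kJ/kg
LHV = 45622 - 2923.074 = 42698.93 kJ/kg


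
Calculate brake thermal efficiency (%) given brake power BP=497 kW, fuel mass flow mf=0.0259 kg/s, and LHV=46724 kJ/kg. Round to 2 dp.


eta_BTE = (BP / (mf * LHV)) * 100
Denominator = 0.0259 * 46724 = 1210.1516 kW
eta_BTE = (497 / 1210.1516) * 100 = 41.07%


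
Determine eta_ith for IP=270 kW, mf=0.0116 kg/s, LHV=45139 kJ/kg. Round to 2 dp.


eta_ith = (IP / (mf * LHV)) * 100
Denominator = 0.0116 * 45139 = 523.6124 kW
eta_ith = (270 / 523.6124) * 100 = 51.56%


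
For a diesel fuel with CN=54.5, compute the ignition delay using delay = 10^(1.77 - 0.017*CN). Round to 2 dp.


delay = 10^(1.77 - 0.017*CN)
Exponent = 1.77 - 0.017*54.5 = 0.8435
delay = 10^0.8435 = 6.97 ms


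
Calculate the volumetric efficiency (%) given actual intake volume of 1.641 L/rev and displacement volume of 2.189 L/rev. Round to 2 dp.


eta_v = (V_actual / V_disp) * 100
Ratio = 1.641 / 2.189 = 0.7497
eta_v = 0.7497 * 100 = 74.97%


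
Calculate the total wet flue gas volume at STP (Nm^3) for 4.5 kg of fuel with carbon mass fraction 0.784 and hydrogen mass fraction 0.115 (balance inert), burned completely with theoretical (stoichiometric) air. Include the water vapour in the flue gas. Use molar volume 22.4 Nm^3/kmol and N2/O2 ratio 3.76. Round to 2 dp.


Per kg fuel: CO2 = (C/12 kmol)*22.4 = (0.784/12)*22.4 = 1.46347 Nm^3
Per kg fuel: H2O = (H/2 kmol)*22.4 = (0.115/2)*22.4 = 1.28800 Nm^3
O2 needed per kg fuel = C/12 + H/4 = 0.784/12 + 0.115/4 = 0.09408333 kmol
Per kg fuel: N2 = O2*3.76*22.4 = 0.09408333*3.76*22.4 = 7.92407 Nm^3
Total per kg = 1.46347 + 1.28800 + 7.92407 = 10.67554 Nm^3
Total = 10.67554 * 4.5 = 48.04 Nm^3


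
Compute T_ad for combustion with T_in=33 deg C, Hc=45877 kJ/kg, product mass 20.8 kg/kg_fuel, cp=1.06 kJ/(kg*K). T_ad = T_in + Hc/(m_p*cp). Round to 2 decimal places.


T_ad = T_in + Hc / (m_p * cp)
Denominator = 20.8 * 1.06 = 22.0480
Temperature rise = 45877 / 22.0480 = 2080.78 K
T_ad = 33 + 2080.78 = 2113.78 deg C


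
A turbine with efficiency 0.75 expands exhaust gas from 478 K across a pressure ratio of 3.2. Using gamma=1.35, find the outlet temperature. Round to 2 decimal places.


T_out = T_in * (1 - eta * (1 - PR^(-(gamma-1)/gamma)))
Exponent = -(1.35-1)/1.35 = -0.25925926
PR^exp = 3.2^(-0.25925926) = 0.73966521
Factor = 1 - 0.75*(1 - 0.73966521) = 0.80474891
T_out = 478 * 0.80474891 = 384.67 K


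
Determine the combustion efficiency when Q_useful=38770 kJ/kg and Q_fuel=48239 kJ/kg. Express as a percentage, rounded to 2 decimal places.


Efficiency = (Q_useful / Q_fuel) * 100
Efficiency = (38770 / 48239) * 100
Efficiency = 0.8037 * 100 = 80.37%


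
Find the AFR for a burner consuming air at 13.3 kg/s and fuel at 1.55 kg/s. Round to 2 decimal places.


AFR = m_air / m_fuel
AFR = 13.3 / 1.55 = 8.58


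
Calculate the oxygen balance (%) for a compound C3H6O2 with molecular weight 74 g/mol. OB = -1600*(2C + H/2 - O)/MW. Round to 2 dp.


OB = -1600 * (2C + H/2 - O) / MW
Inner = 2*3 + 6/2 - 2 = 7.00
OB = -1600 * 7.00 / 74 = -151.35%


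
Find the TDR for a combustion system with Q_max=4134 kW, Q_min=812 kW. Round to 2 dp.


TDR = Q_max / Q_min
TDR = 4134 / 812 = 5.09


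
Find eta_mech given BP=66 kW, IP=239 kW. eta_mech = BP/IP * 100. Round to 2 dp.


eta_mech = (BP / IP) * 100
Ratio = 66 / 239 = 0.2762
eta_mech = 0.2762 * 100 = 27.62%


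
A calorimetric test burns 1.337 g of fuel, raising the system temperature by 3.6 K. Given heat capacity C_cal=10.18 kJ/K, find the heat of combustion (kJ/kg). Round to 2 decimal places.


Hc = C_cal * delta_T / m_fuel
Q_released = 10.18 * 3.6 = 36.6480 kJ
m_fuel = 1.337 g = 1.337/1000 kg = 0.001337 kg
Hc = 36.6480 / 0.001337 = 27410.62 kJ/kg


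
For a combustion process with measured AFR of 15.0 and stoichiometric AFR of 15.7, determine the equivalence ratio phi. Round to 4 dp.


phi = AFR_stoich / AFR_actual
phi = 15.7 / 15.0 = 1.0467


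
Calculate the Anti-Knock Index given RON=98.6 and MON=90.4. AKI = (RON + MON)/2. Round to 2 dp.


AKI = (RON + MON) / 2
AKI = (98.6 + 90.4) / 2
AKI = 189.0 / 2 = 94.50


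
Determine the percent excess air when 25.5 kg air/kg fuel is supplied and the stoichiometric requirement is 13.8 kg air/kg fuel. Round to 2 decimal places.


Excess air = actual - stoichiometric = 25.5 - 13.8 = 11.70 kg/kg fuel
Excess air % = (excess / stoich) * 100 = (11.70 / 13.8) * 100 = 84.78%


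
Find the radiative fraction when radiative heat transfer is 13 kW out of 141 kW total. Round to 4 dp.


f_rad = Q_rad / Q_total
f_rad = 13 / 141 = 0.0922


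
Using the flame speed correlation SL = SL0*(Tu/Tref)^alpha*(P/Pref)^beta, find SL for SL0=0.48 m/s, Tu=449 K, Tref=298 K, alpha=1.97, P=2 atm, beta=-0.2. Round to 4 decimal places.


SL = SL0 * (Tu/Tref)^alpha * (P/Pref)^beta
T ratio = 449/298 = 1.50671141
(T ratio)^alpha = 1.50671141^1.97 = 2.242432
(P/Pref)^beta = 2^(-0.2) = 0.870551
SL = 0.48 * 2.242432 * 0.870551 = 0.9370 m/s


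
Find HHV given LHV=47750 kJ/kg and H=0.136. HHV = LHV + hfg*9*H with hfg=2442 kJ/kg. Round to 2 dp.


HHV = LHV + hfg * 9 * H
Water addition = 2442 * 9 * 0.136 = 2989.008 kJ/kg
HHV = 47750 + 2989.008 = 50739.01 kJ/kg


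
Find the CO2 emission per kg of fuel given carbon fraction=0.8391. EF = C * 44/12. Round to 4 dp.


EF = C_frac * (M_CO2 / M_C)
EF = 0.8391 * (44/12)
EF = 0.8391 * 3.666667 = 3.0767 kg_CO2/kg_fuel


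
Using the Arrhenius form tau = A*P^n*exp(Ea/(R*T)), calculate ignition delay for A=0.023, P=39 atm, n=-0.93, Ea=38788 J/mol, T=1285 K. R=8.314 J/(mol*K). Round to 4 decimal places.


tau = A * P^n * exp(Ea/(R*T))
P^n = 39^(-0.93) = 0.03313675
Ea/(R*T) = 38788/(8.314*1285) = 3.630649
exp(Ea/(R*T)) = 37.737292
tau = 0.023 * 0.03313675 * 37.737292 = 0.0288 ms


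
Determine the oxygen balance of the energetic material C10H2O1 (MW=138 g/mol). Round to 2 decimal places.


OB = -1600 * (2C + H/2 - O) / MW
Inner = 2*10 + 2/2 - 1 = 20.00
OB = -1600 * 20.00 / 138 = -231.88%


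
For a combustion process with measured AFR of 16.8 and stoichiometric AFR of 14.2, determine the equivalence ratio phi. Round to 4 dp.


phi = AFR_stoich / AFR_actual
phi = 14.2 / 16.8 = 0.8452


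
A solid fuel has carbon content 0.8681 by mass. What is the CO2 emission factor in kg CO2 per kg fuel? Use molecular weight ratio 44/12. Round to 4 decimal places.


EF = C_frac * (M_CO2 / M_C)
EF = 0.8681 * (44/12)
EF = 0.8681 * 3.666667 = 3.1830 kg_CO2/kg_fuel


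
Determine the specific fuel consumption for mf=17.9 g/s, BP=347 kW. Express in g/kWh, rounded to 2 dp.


SFC = (mf / BP) * 3600
Rate = 17.9 / 347 = 0.051585 g/(s*kW)
SFC = 0.051585 * 3600 = 185.71 g/kWh


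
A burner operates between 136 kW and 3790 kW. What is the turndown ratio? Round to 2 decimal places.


TDR = Q_max / Q_min
TDR = 3790 / 136 = 27.87


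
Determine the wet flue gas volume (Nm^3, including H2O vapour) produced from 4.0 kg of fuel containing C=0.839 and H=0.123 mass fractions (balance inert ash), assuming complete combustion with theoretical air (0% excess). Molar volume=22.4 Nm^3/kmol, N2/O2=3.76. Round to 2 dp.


Per kg fuel: CO2 = (C/12 kmol)*22.4 = (0.839/12)*22.4 = 1.56613 Nm^3
Per kg fuel: H2O = (H/2 kmol)*22.4 = (0.123/2)*22.4 = 1.37760 Nm^3
O2 needed per kg fuel = C/12 + H/4 = 0.839/12 + 0.123/4 = 0.10066667 kmol
Per kg fuel: N2 = O2*3.76*22.4 = 0.10066667*3.76*22.4 = 8.47855 Nm^3
Total per kg = 1.56613 + 1.37760 + 8.47855 = 11.42228 Nm^3
Total = 11.42228 * 4.0 = 45.69 Nm^3


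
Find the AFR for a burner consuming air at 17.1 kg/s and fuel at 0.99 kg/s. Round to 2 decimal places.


AFR = m_air / m_fuel
AFR = 17.1 / 0.99 = 17.27


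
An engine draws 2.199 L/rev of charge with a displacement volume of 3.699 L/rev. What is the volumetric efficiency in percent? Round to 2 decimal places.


eta_v = (V_actual / V_disp) * 100
Ratio = 2.199 / 3.699 = 0.5945
eta_v = 0.5945 * 100 = 59.45%


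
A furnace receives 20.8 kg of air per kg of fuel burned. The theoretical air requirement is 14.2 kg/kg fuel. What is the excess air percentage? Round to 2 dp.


Excess air = actual - stoichiometric = 20.8 - 14.2 = 6.60 kg/kg fuel
Excess air % = (excess / stoich) * 100 = (6.60 / 14.2) * 100 = 46.48%


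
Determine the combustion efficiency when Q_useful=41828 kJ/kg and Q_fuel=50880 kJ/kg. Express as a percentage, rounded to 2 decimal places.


Efficiency = (Q_useful / Q_fuel) * 100
Efficiency = (41828 / 50880) * 100
Efficiency = 0.8221 * 100 = 82.21%


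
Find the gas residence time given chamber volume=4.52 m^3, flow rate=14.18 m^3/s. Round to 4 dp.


tau = V / Q_flow
tau = 4.52 / 14.18 = 0.3188 s


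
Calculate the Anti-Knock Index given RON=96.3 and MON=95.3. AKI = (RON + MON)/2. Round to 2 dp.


AKI = (RON + MON) / 2
AKI = (96.3 + 95.3) / 2
AKI = 191.6 / 2 = 95.80


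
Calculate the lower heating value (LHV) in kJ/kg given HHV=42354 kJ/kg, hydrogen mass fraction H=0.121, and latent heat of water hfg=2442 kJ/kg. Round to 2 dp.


LHV = HHV - hfg * 9 * H
Water correction = 2442 * 9 * 0.121 = 2659.338 kJ/kg
LHV = 42354 - 2659.338 = 39694.66 kJ/kg


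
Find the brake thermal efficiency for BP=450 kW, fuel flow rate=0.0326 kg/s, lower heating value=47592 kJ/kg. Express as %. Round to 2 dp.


eta_BTE = (BP / (mf * LHV)) * 100
Denominator = 0.0326 * 47592 = 1551.4992 kW
eta_BTE = (450 / 1551.4992) * 100 = 29.00%


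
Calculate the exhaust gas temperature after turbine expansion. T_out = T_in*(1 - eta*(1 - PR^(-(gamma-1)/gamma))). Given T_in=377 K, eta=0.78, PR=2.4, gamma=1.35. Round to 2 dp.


T_out = T_in * (1 - eta * (1 - PR^(-(gamma-1)/gamma)))
Exponent = -(1.35-1)/1.35 = -0.25925926
PR^exp = 2.4^(-0.25925926) = 0.79694200
Factor = 1 - 0.78*(1 - 0.79694200) = 0.84161476
T_out = 377 * 0.84161476 = 317.29 K


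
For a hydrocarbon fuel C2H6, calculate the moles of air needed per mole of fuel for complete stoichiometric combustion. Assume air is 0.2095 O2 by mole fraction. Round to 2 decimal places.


Balanced combustion: C2H6 + 3.5 O2 -> 2 CO2 + 3 H2O
O2 needed = C + H/4 = 2 + 6/4 = 3.50 moles
Air moles = O2 / 0.2095 = 3.50 / 0.2095 = 16.71 moles air


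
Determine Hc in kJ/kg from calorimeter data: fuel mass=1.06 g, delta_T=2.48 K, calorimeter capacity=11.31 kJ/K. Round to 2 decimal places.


Hc = C_cal * delta_T / m_fuel
Q_released = 11.31 * 2.48 = 28.0488 kJ
m_fuel = 1.06 g = 1.06/1000 kg = 0.001060 kg
Hc = 28.0488 / 0.001060 = 26461.13 kJ/kg


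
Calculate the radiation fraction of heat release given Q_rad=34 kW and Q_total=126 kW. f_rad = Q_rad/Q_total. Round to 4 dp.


f_rad = Q_rad / Q_total
f_rad = 34 / 126 = 0.2698


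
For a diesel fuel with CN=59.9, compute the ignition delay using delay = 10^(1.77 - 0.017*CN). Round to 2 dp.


delay = 10^(1.77 - 0.017*CN)
Exponent = 1.77 - 0.017*59.9 = 0.7517
delay = 10^0.7517 = 5.65 ms


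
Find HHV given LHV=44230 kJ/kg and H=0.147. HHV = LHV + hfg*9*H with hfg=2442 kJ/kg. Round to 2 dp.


HHV = LHV + hfg * 9 * H
Water addition = 2442 * 9 * 0.147 = 3230.766 kJ/kg
HHV = 44230 + 3230.766 = 47460.77 kJ/kg


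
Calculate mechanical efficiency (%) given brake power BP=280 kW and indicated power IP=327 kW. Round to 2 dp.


eta_mech = (BP / IP) * 100
Ratio = 280 / 327 = 0.8563
eta_mech = 0.8563 * 100 = 85.63%


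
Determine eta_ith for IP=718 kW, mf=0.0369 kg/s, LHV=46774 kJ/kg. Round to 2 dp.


eta_ith = (IP / (mf * LHV)) * 100
Denominator = 0.0369 * 46774 = 1725.9606 kW
eta_ith = (718 / 1725.9606) * 100 = 41.60%


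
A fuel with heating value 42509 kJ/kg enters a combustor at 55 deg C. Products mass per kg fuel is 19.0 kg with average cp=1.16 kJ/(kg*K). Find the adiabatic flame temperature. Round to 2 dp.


T_ad = T_in + Hc / (m_p * cp)
Denominator = 19.0 * 1.16 = 22.0400
Temperature rise = 42509 / 22.0400 = 1928.72 K
T_ad = 55 + 1928.72 = 1983.72 deg C


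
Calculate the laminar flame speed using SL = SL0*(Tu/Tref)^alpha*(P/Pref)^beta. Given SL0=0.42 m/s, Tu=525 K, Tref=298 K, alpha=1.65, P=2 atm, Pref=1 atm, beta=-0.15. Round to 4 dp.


SL = SL0 * (Tu/Tref)^alpha * (P/Pref)^beta
T ratio = 525/298 = 1.76174497
(T ratio)^alpha = 1.76174497^1.65 = 2.545693
(P/Pref)^beta = 2^(-0.15) = 0.901250
SL = 0.42 * 2.545693 * 0.901250 = 0.9636 m/s


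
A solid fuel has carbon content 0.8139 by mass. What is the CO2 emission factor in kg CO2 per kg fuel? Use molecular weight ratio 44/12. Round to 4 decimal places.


EF = C_frac * (M_CO2 / M_C)
EF = 0.8139 * (44/12)
EF = 0.8139 * 3.666667 = 2.9843 kg_CO2/kg_fuel


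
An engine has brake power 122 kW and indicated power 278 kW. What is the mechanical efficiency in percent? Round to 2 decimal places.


eta_mech = (BP / IP) * 100
Ratio = 122 / 278 = 0.4388
eta_mech = 0.4388 * 100 = 43.88%


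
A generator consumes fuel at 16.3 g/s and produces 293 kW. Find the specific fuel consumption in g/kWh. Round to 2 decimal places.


SFC = (mf / BP) * 3600
Rate = 16.3 / 293 = 0.055631 g/(s*kW)
SFC = 0.055631 * 3600 = 200.27 g/kWh


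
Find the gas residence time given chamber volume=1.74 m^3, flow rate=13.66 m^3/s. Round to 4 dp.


tau = V / Q_flow
tau = 1.74 / 13.66 = 0.1274 s


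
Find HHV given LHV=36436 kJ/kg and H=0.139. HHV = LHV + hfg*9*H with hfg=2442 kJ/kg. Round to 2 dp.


HHV = LHV + hfg * 9 * H
Water addition = 2442 * 9 * 0.139 = 3054.942 kJ/kg
HHV = 36436 + 3054.942 = 39490.94 kJ/kg


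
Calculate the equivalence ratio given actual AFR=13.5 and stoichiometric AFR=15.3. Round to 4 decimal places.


phi = AFR_stoich / AFR_actual
phi = 15.3 / 13.5 = 1.1333


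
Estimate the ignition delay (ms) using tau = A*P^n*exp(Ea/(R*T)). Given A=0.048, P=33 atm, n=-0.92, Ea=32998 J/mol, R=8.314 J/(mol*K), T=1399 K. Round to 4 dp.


tau = A * P^n * exp(Ea/(R*T))
P^n = 33^(-0.92) = 0.04008364
Ea/(R*T) = 32998/(8.314*1399) = 2.837004
exp(Ea/(R*T)) = 17.064556
tau = 0.048 * 0.04008364 * 17.064556 = 0.0328 ms


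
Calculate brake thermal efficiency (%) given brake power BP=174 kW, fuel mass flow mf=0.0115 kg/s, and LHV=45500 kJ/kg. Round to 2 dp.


eta_BTE = (BP / (mf * LHV)) * 100
Denominator = 0.0115 * 45500 = 523.2500 kW
eta_BTE = (174 / 523.2500) * 100 = 33.25%


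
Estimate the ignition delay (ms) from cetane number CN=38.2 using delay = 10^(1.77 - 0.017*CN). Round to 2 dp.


delay = 10^(1.77 - 0.017*CN)
Exponent = 1.77 - 0.017*38.2 = 1.1206
delay = 10^1.1206 = 13.20 ms


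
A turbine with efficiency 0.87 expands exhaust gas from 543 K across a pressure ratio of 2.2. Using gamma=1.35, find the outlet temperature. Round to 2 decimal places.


T_out = T_in * (1 - eta * (1 - PR^(-(gamma-1)/gamma)))
Exponent = -(1.35-1)/1.35 = -0.25925926
PR^exp = 2.2^(-0.25925926) = 0.81512413
Factor = 1 - 0.87*(1 - 0.81512413) = 0.83915799
T_out = 543 * 0.83915799 = 455.66 K


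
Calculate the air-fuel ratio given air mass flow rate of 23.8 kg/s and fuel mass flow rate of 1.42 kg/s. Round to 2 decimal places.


AFR = m_air / m_fuel
AFR = 23.8 / 1.42 = 16.76


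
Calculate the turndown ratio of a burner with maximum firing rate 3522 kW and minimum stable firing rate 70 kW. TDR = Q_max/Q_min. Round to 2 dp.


TDR = Q_max / Q_min
TDR = 3522 / 70 = 50.31


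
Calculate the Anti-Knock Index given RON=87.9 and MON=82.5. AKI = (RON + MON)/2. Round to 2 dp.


AKI = (RON + MON) / 2
AKI = (87.9 + 82.5) / 2
AKI = 170.4 / 2 = 85.20


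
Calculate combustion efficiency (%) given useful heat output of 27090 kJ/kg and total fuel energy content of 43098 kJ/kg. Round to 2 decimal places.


Efficiency = (Q_useful / Q_fuel) * 100
Efficiency = (27090 / 43098) * 100
Efficiency = 0.6286 * 100 = 62.86%


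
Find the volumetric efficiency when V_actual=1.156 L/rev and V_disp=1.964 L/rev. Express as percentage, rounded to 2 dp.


eta_v = (V_actual / V_disp) * 100
Ratio = 1.156 / 1.964 = 0.5886
eta_v = 0.5886 * 100 = 58.86%


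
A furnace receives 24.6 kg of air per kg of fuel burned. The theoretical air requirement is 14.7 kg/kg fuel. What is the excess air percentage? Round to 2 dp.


Excess air = actual - stoichiometric = 24.6 - 14.7 = 9.90 kg/kg fuel
Excess air % = (excess / stoich) * 100 = (9.90 / 14.7) * 100 = 67.35%


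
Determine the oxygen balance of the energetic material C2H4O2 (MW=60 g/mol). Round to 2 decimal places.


OB = -1600 * (2C + H/2 - O) / MW
Inner = 2*2 + 4/2 - 2 = 4.00
OB = -1600 * 4.00 / 60 = -106.67%


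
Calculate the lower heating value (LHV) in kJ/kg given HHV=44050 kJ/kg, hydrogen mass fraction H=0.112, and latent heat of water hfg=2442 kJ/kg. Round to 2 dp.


LHV = HHV - hfg * 9 * H
Water correction = 2442 * 9 * 0.112 = 2461.536 kJ/kg
LHV = 44050 - 2461.536 = 41588.46 kJ/kg


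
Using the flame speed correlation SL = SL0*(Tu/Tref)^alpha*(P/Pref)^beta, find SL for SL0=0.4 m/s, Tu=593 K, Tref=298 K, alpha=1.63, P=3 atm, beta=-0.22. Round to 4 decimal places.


SL = SL0 * (Tu/Tref)^alpha * (P/Pref)^beta
T ratio = 593/298 = 1.98993289
(T ratio)^alpha = 1.98993289^1.63 = 3.069776
(P/Pref)^beta = 3^(-0.22) = 0.785296
SL = 0.4 * 3.069776 * 0.785296 = 0.9643 m/s


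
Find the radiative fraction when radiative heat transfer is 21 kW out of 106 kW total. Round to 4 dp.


f_rad = Q_rad / Q_total
f_rad = 21 / 106 = 0.1981


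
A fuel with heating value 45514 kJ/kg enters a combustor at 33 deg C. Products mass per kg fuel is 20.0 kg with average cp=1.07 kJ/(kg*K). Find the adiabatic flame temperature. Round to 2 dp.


T_ad = T_in + Hc / (m_p * cp)
Denominator = 20.0 * 1.07 = 21.4000
Temperature rise = 45514 / 21.4000 = 2126.82 K
T_ad = 33 + 2126.82 = 2159.82 deg C


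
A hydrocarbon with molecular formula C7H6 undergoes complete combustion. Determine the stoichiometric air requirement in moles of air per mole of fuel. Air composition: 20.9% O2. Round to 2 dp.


Balanced combustion: C7H6 + 8.5 O2 -> 7 CO2 + 3 H2O
O2 needed = C + H/4 = 7 + 6/4 = 8.50 moles
Air moles = O2 / 0.209 = 8.50 / 0.209 = 40.67 moles air


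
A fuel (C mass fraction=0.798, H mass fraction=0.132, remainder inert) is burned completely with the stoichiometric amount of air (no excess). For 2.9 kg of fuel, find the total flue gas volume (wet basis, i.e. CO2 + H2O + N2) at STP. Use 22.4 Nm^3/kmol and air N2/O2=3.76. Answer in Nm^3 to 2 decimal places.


Per kg fuel: CO2 = (C/12 kmol)*22.4 = (0.798/12)*22.4 = 1.48960 Nm^3
Per kg fuel: H2O = (H/2 kmol)*22.4 = (0.132/2)*22.4 = 1.47840 Nm^3
O2 needed per kg fuel = C/12 + H/4 = 0.798/12 + 0.132/4 = 0.09950000 kmol
Per kg fuel: N2 = O2*3.76*22.4 = 0.09950000*3.76*22.4 = 8.38029 Nm^3
Total per kg = 1.48960 + 1.47840 + 8.38029 = 11.34829 Nm^3
Total = 11.34829 * 2.9 = 32.91 Nm^3


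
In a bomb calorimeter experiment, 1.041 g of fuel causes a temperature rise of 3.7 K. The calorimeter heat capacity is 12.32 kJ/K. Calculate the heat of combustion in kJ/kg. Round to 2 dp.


Hc = C_cal * delta_T / m_fuel
Q_released = 12.32 * 3.7 = 45.5840 kJ
m_fuel = 1.041 g = 1.041/1000 kg = 0.001041 kg
Hc = 45.5840 / 0.001041 = 43788.66 kJ/kg


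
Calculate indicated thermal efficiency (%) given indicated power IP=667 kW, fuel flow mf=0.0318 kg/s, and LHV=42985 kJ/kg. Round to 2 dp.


eta_ith = (IP / (mf * LHV)) * 100
Denominator = 0.0318 * 42985 = 1366.9230 kW
eta_ith = (667 / 1366.9230) * 100 = 48.80%


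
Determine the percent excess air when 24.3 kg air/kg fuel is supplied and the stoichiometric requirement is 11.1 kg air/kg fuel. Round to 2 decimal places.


Excess air = actual - stoichiometric = 24.3 - 11.1 = 13.20 kg/kg fuel
Excess air % = (excess / stoich) * 100 = (13.20 / 11.1) * 100 = 118.92%


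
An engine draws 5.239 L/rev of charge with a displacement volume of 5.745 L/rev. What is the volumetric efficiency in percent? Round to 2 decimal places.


eta_v = (V_actual / V_disp) * 100
Ratio = 5.239 / 5.745 = 0.9119
eta_v = 0.9119 * 100 = 91.19%


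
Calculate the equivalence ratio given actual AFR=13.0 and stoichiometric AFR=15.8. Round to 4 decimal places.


phi = AFR_stoich / AFR_actual
phi = 15.8 / 13.0 = 1.2154


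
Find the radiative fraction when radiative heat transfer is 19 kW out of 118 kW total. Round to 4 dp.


f_rad = Q_rad / Q_total
f_rad = 19 / 118 = 0.1610


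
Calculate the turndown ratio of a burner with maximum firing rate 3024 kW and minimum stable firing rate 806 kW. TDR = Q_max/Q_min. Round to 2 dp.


TDR = Q_max / Q_min
TDR = 3024 / 806 = 3.75


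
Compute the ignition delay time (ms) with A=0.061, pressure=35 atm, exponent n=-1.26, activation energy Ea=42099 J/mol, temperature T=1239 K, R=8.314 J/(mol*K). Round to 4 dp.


tau = A * P^n * exp(Ea/(R*T))
P^n = 35^(-1.26) = 0.01133638
Ea/(R*T) = 42099/(8.314*1239) = 4.086867
exp(Ea/(R*T)) = 59.552991
tau = 0.061 * 0.01133638 * 59.552991 = 0.0412 ms


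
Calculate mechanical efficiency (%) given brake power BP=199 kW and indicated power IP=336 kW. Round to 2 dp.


eta_mech = (BP / IP) * 100
Ratio = 199 / 336 = 0.5923
eta_mech = 0.5923 * 100 = 59.23%


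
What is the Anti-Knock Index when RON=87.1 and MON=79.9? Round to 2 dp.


AKI = (RON + MON) / 2
AKI = (87.1 + 79.9) / 2
AKI = 167.0 / 2 = 83.50


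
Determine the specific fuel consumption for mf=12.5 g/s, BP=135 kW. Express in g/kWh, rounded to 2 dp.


SFC = (mf / BP) * 3600
Rate = 12.5 / 135 = 0.092593 g/(s*kW)
SFC = 0.092593 * 3600 = 333.33 g/kWh


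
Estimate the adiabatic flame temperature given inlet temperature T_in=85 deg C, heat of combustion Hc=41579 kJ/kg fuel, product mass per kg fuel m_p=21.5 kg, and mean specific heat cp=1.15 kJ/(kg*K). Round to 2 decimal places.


T_ad = T_in + Hc / (m_p * cp)
Denominator = 21.5 * 1.15 = 24.7250
Temperature rise = 41579 / 24.7250 = 1681.66 K
T_ad = 85 + 1681.66 = 1766.66 deg C


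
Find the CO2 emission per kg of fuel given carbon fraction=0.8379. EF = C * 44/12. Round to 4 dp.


EF = C_frac * (M_CO2 / M_C)
EF = 0.8379 * (44/12)
EF = 0.8379 * 3.666667 = 3.0723 kg_CO2/kg_fuel


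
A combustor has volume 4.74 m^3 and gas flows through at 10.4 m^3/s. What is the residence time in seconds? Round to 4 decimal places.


tau = V / Q_flow
tau = 4.74 / 10.4 = 0.4558 s


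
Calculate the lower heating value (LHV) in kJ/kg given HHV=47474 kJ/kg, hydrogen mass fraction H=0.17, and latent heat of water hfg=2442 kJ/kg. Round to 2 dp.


LHV = HHV - hfg * 9 * H
Water correction = 2442 * 9 * 0.17 = 3736.260 kJ/kg
LHV = 47474 - 3736.260 = 43737.74 kJ/kg


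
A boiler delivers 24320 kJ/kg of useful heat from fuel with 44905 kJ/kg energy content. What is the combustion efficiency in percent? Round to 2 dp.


Efficiency = (Q_useful / Q_fuel) * 100
Efficiency = (24320 / 44905) * 100
Efficiency = 0.5416 * 100 = 54.16%


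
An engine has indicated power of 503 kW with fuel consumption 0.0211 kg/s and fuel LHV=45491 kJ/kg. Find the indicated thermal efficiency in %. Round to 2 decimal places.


eta_ith = (IP / (mf * LHV)) * 100
Denominator = 0.0211 * 45491 = 959.8601 kW
eta_ith = (503 / 959.8601) * 100 = 52.40%


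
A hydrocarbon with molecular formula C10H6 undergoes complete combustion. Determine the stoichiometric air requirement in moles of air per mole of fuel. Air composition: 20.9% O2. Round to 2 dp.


Balanced combustion: C10H6 + 11.5 O2 -> 10 CO2 + 3 H2O
O2 needed = C + H/4 = 10 + 6/4 = 11.50 moles
Air moles = O2 / 0.209 = 11.50 / 0.209 = 55.02 moles air


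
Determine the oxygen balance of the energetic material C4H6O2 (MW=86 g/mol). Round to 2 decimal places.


OB = -1600 * (2C + H/2 - O) / MW
Inner = 2*4 + 6/2 - 2 = 9.00
OB = -1600 * 9.00 / 86 = -167.44%


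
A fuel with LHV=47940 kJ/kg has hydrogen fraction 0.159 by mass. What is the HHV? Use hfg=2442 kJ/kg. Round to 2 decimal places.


HHV = LHV + hfg * 9 * H
Water addition = 2442 * 9 * 0.159 = 3494.502 kJ/kg
HHV = 47940 + 3494.502 = 51434.50 kJ/kg


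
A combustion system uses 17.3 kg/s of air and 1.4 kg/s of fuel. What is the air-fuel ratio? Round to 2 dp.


AFR = m_air / m_fuel
AFR = 17.3 / 1.4 = 12.36


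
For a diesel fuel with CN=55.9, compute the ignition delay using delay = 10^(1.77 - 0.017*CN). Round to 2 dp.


delay = 10^(1.77 - 0.017*CN)
Exponent = 1.77 - 0.017*55.9 = 0.8197
delay = 10^0.8197 = 6.60 ms


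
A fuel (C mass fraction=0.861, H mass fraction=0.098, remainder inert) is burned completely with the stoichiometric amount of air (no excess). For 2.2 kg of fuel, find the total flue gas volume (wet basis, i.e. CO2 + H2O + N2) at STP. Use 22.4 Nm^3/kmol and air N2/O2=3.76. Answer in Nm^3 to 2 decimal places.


Per kg fuel: CO2 = (C/12 kmol)*22.4 = (0.861/12)*22.4 = 1.60720 Nm^3
Per kg fuel: H2O = (H/2 kmol)*22.4 = (0.098/2)*22.4 = 1.09760 Nm^3
O2 needed per kg fuel = C/12 + H/4 = 0.861/12 + 0.098/4 = 0.09625000 kmol
Per kg fuel: N2 = O2*3.76*22.4 = 0.09625000*3.76*22.4 = 8.10656 Nm^3
Total per kg = 1.60720 + 1.09760 + 8.10656 = 10.81136 Nm^3
Total = 10.81136 * 2.2 = 23.78 Nm^3
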